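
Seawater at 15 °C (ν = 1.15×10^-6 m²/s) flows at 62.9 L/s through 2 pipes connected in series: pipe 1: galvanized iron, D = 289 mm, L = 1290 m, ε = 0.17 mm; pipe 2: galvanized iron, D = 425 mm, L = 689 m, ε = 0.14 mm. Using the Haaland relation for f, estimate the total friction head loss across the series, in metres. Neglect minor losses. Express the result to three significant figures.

H ≈ 4.23 m

Pipe 1: V = 0.9589 m/s, Re = 2.41×10^5, ε/D = 5.88×10^-4, f = 0.01883, h_1 = f(L/D)V²/2g = 3.939 m
Pipe 2: V = 0.4434 m/s, Re = 1.64×10^5, ε/D = 3.29×10^-4, f = 0.01809, h_2 = f(L/D)V²/2g = 0.2938 m
Series → Q common, losses add: H = Σh = 4.232 m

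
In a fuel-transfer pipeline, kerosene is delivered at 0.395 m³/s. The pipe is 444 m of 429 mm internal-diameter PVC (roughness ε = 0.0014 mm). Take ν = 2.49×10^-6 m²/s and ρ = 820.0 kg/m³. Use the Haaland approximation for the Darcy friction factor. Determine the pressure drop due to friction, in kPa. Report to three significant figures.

V = 4Q/(πD²) = 4·0.395/(π·0.429²) = 2.733 m/s
Re = VD/ν = 2.733·0.429/2.49×10^-6 = 4.71×10^5 → turbulent
ε/D = 0.0014/429 = 3.26×10^-6
Haaland: f = 0.01324
h_f = f(L/D)V²/(2g) = 0.01324·(444/0.429)·2.733²/(2·9.81) = 5.215 m
Δp = ρg·h_f = 820.0·9.81·5.215 = 41.95 kPa

Δp ≈ 42.0 kPa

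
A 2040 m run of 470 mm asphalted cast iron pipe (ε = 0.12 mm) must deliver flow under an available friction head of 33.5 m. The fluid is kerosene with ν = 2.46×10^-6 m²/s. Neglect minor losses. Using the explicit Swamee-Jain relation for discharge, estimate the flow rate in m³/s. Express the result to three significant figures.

Q ≈ 0.539 m³/s

Swamee-Jain (Type II): Q = -0.965·√(gD⁵h_f/L)·ln[ε/(3.7D) + √(3.17ν²L/(gD³h_f))]
√(gD⁵h_f/L) = √(9.81·0.470⁵·33.5/2040) = 0.06078
ε/(3.7D) = 6.90×10^-5; √(3.17ν²L/(gD³h_f)) = 3.39×10^-5
Q = -0.965·0.06078·ln(1.029×10^-4) = 0.5386 m³/s
Check: V = 3.10 m/s, Re = 5.93×10^5, f = 0.01581, h_f = 33.7 m ≈ 33.5 m ✓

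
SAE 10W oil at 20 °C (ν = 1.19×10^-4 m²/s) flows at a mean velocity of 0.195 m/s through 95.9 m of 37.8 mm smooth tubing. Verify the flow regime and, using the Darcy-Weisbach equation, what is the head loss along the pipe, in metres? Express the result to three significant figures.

h_f ≈ 5.08 m

Re = VD/ν = 0.195·0.03780/1.19×10^-4 = 61.9 → laminar (Re < 2300)
f = 64/Re = 1.033
h_f = f(L/D)V²/(2g) = 1.033·(95.9/0.03780)·0.195²/(2·9.81) = 5.080 m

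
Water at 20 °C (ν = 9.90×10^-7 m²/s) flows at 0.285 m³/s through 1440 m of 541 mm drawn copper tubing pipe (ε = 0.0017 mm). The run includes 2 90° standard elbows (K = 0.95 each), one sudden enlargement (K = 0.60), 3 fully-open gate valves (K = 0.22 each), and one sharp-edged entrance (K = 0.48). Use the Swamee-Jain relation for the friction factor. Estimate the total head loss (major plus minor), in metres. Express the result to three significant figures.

V = 4Q/(πD²) = 1.240 m/s; V²/2g = 0.07835 m
Re = 6.78×10^5, ε/D = 3.14×10^-6 → f = 0.01247 (Swamee-Jain)
Major: h_f = f(L/D)·V²/2g = 0.01247·2662·0.07835 = 2.600 m
Minor: ΣK = 3.64; h_m = ΣK·V²/2g = 0.2852 m
Total H_L = 2.600 + 0.2852 = 2.885 m

H_L ≈ 2.89 m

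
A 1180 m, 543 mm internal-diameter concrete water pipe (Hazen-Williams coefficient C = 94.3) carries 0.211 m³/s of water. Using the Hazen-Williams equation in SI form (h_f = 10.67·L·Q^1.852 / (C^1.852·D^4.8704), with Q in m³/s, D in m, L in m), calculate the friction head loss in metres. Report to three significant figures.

h_f ≈ 3.04 m

h_f = 10.67·1180·0.211^1.852 / (94.3^1.852·0.543^4.8704) = 3.044 m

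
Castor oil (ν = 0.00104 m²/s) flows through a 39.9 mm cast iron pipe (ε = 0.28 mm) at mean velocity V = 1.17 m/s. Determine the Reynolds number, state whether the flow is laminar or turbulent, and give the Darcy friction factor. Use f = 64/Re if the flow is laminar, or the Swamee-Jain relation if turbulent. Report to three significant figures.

Re = VD/ν = 1.170·0.0399/0.00104 = 44.9
Re < 2300 → laminar → f = 64/Re = 1.426

Re ≈ 44.9; laminar; f = 64/Re ≈ 1.43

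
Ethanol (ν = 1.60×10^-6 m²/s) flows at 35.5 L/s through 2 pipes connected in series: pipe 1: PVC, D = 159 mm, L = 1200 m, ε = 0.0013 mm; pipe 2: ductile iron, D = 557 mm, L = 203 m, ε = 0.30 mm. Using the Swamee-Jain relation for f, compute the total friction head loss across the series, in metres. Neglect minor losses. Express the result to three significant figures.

H ≈ 19.6 m

Pipe 1: V = 1.788 m/s, Re = 1.78×10^5, ε/D = 8.18×10^-6, f = 0.01597, h_1 = f(L/D)V²/2g = 19.63 m
Pipe 2: V = 0.1457 m/s, Re = 5.07×10^4, ε/D = 5.39×10^-4, f = 0.02270, h_2 = f(L/D)V²/2g = 0.008949 m
Series → Q common, losses add: H = Σh = 19.64 m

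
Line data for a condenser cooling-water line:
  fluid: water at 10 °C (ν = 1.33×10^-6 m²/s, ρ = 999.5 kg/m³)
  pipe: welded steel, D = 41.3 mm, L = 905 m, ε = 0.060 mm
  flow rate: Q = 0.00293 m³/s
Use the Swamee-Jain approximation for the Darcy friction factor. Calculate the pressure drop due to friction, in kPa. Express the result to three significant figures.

Δp ≈ 1290 kPa

V = 4Q/(πD²) = 4·0.00293/(π·0.0413²) = 2.187 m/s
Re = VD/ν = 2.187·0.0413/1.33×10^-6 = 6.79×10^4 → turbulent
ε/D = 0.060/41.3 = 0.00145
Swamee-Jain: f = 0.02461
h_f = f(L/D)V²/(2g) = 0.02461·(905/0.0413)·2.187²/(2·9.81) = 131.5 m
Δp = ρg·h_f = 999.5·9.81·131.5 = 1289 kPa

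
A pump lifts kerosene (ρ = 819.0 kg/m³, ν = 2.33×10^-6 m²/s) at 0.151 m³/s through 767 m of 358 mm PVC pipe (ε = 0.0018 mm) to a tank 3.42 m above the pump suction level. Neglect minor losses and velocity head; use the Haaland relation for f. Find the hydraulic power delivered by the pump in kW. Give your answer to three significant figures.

V = 4Q/(πD²) = 1.500 m/s; Re = 2.30×10^5; ε/D = 5.03×10^-6; f = 0.01511
h_f = f(L/D)V²/2g = 3.713 m
Total head H = z + h_f = 3.42 + 3.713 = 7.133 m
P_hyd = ρgQH = 819.0·9.81·0.151·7.133 = 8.654 kW

P_hyd ≈ 8.65 kW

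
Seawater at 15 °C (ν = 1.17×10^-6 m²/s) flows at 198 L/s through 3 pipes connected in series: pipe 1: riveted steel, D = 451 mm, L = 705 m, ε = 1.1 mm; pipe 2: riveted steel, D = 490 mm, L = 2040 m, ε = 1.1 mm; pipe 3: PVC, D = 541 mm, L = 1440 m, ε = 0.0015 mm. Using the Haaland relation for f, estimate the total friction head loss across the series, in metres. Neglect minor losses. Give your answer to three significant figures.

Pipe 1: V = 1.239 m/s, Re = 4.78×10^5, ε/D = 0.00244, f = 0.02505, h_1 = f(L/D)V²/2g = 3.066 m
Pipe 2: V = 1.050 m/s, Re = 4.40×10^5, ε/D = 0.00224, f = 0.02454, h_2 = f(L/D)V²/2g = 5.741 m
Pipe 3: V = 0.8614 m/s, Re = 3.98×10^5, ε/D = 2.77×10^-6, f = 0.01364, h_3 = f(L/D)V²/2g = 1.373 m
Series → Q common, losses add: H = Σh = 10.18 m

H ≈ 10.2 m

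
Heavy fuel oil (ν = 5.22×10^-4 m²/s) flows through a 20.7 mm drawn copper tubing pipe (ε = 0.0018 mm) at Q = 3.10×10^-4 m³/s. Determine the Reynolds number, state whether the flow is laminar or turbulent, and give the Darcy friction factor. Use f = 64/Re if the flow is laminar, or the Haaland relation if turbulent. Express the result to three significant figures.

V = 4Q/(πD²) = 0.9212 m/s
Re = VD/ν = 0.9212·0.0207/5.22×10^-4 = 36.5
Re < 2300 → laminar → f = 64/Re = 1.752

Re ≈ 36.5; laminar; f = 64/Re ≈ 1.75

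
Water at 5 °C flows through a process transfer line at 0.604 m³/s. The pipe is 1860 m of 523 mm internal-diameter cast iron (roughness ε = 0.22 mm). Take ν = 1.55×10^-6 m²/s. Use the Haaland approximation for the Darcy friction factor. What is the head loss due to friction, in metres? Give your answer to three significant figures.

h_f ≈ 23.8 m

V = 4Q/(πD²) = 4·0.604/(π·0.523²) = 2.812 m/s
Re = VD/ν = 2.812·0.523/1.55×10^-6 = 9.49×10^5 → turbulent
ε/D = 0.22/523 = 4.21×10^-4
Haaland: f = 0.01663
h_f = f(L/D)V²/(2g) = 0.01663·(1860/0.523)·2.812²/(2·9.81) = 23.82 m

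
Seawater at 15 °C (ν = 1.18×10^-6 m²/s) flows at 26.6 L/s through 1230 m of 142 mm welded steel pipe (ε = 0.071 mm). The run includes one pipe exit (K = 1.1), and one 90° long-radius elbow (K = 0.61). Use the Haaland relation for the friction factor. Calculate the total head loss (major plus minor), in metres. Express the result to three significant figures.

V = 4Q/(πD²) = 1.680 m/s; V²/2g = 0.1438 m
Re = 2.02×10^5, ε/D = 5.00×10^-4 → f = 0.01862 (Haaland)
Major: h_f = f(L/D)·V²/2g = 0.01862·8662·0.1438 = 23.19 m
Minor: ΣK = 1.71; h_m = ΣK·V²/2g = 0.2459 m
Total H_L = 23.19 + 0.2459 = 23.44 m

H_L ≈ 23.4 m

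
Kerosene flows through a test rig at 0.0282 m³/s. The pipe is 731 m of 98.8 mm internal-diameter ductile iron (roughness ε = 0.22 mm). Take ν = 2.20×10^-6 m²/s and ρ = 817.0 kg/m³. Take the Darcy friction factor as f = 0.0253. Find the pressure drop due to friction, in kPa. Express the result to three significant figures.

V = 4Q/(πD²) = 4·0.0282/(π·0.0988²) = 3.678 m/s
h_f = f(L/D)V²/(2g) = 0.02530·(731/0.0988)·3.678²/(2·9.81) = 129.1 m
Δp = ρg·h_f = 817.0·9.81·129.1 = 1035 kPa

Δp ≈ 1030 kPa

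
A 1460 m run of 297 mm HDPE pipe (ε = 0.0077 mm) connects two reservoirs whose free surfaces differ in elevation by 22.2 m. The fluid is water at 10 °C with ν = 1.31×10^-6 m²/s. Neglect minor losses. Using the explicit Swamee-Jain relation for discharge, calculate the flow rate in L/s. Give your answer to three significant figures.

Q ≈ 180 L/s

Swamee-Jain (Type II): Q = -0.965·√(gD⁵h_f/L)·ln[ε/(3.7D) + √(3.17ν²L/(gD³h_f))]
√(gD⁵h_f/L) = √(9.81·0.297⁵·22.2/1460) = 0.01857
ε/(3.7D) = 7.01×10^-6; √(3.17ν²L/(gD³h_f)) = 3.73×10^-5
Q = -0.965·0.01857·ln(4.432×10^-5) = 0.1796 m³/s
Check: V = 2.59 m/s, Re = 5.88×10^5, f = 0.01316, h_f = 22.2 m ≈ 22.2 m ✓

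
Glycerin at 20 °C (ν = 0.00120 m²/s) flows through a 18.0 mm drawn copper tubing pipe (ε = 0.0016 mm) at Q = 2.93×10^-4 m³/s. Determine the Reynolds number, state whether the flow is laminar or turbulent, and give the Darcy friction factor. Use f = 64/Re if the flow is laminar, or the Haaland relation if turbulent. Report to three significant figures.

V = 4Q/(πD²) = 1.151 m/s
Re = VD/ν = 1.151·0.0180/0.00120 = 17.3
Re < 2300 → laminar → f = 64/Re = 3.706

Re ≈ 17.3; laminar; f = 64/Re ≈ 3.71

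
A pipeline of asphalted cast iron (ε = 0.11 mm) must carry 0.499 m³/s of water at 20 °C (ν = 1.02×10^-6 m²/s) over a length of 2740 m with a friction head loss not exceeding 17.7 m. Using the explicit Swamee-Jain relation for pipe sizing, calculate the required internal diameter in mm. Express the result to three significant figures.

Swamee-Jain (Type III): D = 0.66·[ε^1.25·(LQ²/(gh_f))^4.75 + ν·Q^9.4·(L/(gh_f))^5.2]^0.04
LQ²/(gh_f) = 3.929; L/(gh_f) = 15.78
Term 1 = ε^1.25·(…)^4.75 = 0.00749; Term 2 = ν·Q^9.4·(…)^5.2 = 0.00252
D = 0.66·(0.00749 + 0.00252)^0.04 = 0.5490 m = 549 mm
Check: V = 2.11 m/s, Re = 1.13×10^6, f = 0.01467, h_f = 16.6 m ≈ 17.7 m ✓

D ≈ 549 mm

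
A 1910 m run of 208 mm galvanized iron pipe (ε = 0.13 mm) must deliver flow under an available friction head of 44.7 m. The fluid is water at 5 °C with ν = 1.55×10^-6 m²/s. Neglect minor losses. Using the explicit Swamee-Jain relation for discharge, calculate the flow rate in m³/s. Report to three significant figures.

Q ≈ 0.0764 m³/s

Swamee-Jain (Type II): Q = -0.965·√(gD⁵h_f/L)·ln[ε/(3.7D) + √(3.17ν²L/(gD³h_f))]
√(gD⁵h_f/L) = √(9.81·0.208⁵·44.7/1910) = 0.009454
ε/(3.7D) = 1.69×10^-4; √(3.17ν²L/(gD³h_f)) = 6.07×10^-5
Q = -0.965·0.009454·ln(2.296×10^-4) = 0.07645 m³/s
Check: V = 2.25 m/s, Re = 3.02×10^5, f = 0.01900, h_f = 45.0 m ≈ 44.7 m ✓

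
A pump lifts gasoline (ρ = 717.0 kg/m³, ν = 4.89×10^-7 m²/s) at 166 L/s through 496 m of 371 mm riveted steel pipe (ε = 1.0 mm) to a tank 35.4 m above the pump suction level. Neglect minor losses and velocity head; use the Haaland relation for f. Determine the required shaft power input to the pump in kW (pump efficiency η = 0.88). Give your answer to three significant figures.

P_shaft ≈ 52.4 kW

V = 4Q/(πD²) = 1.536 m/s; Re = 1.17×10^6; ε/D = 0.00270; f = 0.02556
h_f = f(L/D)V²/2g = 4.107 m
Total head H = z + h_f = 35.4 + 4.107 = 39.51 m
P_hyd = ρgQH = 717.0·9.81·0.166·39.51 = 46.13 kW
P_shaft = P_hyd/η = 46.13/0.88 = 52.42 kW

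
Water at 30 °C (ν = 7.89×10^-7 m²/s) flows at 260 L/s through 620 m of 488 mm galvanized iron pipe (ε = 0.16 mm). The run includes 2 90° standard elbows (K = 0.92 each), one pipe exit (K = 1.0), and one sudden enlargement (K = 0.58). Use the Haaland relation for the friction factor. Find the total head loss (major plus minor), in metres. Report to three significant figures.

H_L ≈ 2.33 m

V = 4Q/(πD²) = 1.390 m/s; V²/2g = 0.09849 m
Re = 8.60×10^5, ε/D = 3.28×10^-4 → f = 0.01594 (Haaland)
Major: h_f = f(L/D)·V²/2g = 0.01594·1270·0.09849 = 1.994 m
Minor: ΣK = 3.42; h_m = ΣK·V²/2g = 0.3368 m
Total H_L = 1.994 + 0.3368 = 2.331 m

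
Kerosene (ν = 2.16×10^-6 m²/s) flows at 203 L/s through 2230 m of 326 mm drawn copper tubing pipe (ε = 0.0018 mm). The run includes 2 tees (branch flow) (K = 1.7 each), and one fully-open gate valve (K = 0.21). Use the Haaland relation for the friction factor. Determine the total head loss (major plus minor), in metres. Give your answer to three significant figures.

H_L ≈ 29.7 m

V = 4Q/(πD²) = 2.432 m/s; V²/2g = 0.3015 m
Re = 3.67×10^5, ε/D = 5.52×10^-6 → f = 0.01387 (Haaland)
Major: h_f = f(L/D)·V²/2g = 0.01387·6840·0.3015 = 28.59 m
Minor: ΣK = 3.61; h_m = ΣK·V²/2g = 1.088 m
Total H_L = 28.59 + 1.088 = 29.68 m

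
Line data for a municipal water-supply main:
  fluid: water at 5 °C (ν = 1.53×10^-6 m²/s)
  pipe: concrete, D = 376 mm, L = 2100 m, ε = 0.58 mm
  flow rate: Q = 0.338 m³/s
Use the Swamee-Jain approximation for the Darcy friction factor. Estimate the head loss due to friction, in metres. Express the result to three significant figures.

V = 4Q/(πD²) = 4·0.338/(π·0.376²) = 3.044 m/s
Re = VD/ν = 3.044·0.376/1.53×10^-6 = 7.48×10^5 → turbulent
ε/D = 0.58/376 = 0.00154
Swamee-Jain: f = 0.02228
h_f = f(L/D)V²/(2g) = 0.02228·(2100/0.376)·3.044²/(2·9.81) = 58.76 m

h_f ≈ 58.8 m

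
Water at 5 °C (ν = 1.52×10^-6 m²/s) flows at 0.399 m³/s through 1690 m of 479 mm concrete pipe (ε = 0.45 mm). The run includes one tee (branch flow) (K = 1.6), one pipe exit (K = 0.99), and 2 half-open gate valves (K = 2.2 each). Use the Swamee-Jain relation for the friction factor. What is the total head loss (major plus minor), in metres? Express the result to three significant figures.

H_L ≈ 19.3 m

V = 4Q/(πD²) = 2.214 m/s; V²/2g = 0.2499 m
Re = 6.98×10^5, ε/D = 9.39×10^-4 → f = 0.01990 (Swamee-Jain)
Major: h_f = f(L/D)·V²/2g = 0.01990·3528·0.2499 = 17.54 m
Minor: ΣK = 6.99; h_m = ΣK·V²/2g = 1.747 m
Total H_L = 17.54 + 1.747 = 19.29 m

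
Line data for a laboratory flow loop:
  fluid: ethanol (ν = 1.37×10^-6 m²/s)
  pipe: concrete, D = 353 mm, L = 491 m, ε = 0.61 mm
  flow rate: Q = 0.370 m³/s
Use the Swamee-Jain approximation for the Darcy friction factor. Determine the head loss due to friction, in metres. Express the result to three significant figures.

h_f ≈ 23.1 m

V = 4Q/(πD²) = 4·0.370/(π·0.353²) = 3.781 m/s
Re = VD/ν = 3.781·0.353/1.37×10^-6 = 9.74×10^5 → turbulent
ε/D = 0.61/353 = 0.00173
Swamee-Jain: f = 0.02283
h_f = f(L/D)V²/(2g) = 0.02283·(491/0.353)·3.781²/(2·9.81) = 23.13 m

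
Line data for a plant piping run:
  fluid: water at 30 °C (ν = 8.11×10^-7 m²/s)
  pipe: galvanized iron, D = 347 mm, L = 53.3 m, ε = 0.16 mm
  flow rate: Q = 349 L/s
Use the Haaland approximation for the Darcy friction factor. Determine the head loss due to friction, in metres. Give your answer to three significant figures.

h_f ≈ 1.78 m

V = 4Q/(πD²) = 4·0.349/(π·0.347²) = 3.690 m/s
Re = VD/ν = 3.690·0.347/8.11×10^-7 = 1.58×10^6 → turbulent
ε/D = 0.16/347 = 4.61×10^-4
Haaland: f = 0.01673
h_f = f(L/D)V²/(2g) = 0.01673·(53.3/0.347)·3.690²/(2·9.81) = 1.784 m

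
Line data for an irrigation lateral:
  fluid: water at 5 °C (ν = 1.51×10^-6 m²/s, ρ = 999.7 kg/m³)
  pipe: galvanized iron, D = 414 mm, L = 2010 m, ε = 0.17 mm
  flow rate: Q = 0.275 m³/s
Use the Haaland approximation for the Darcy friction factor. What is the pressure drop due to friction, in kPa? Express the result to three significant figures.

Δp ≈ 171 kPa

V = 4Q/(πD²) = 4·0.275/(π·0.414²) = 2.043 m/s
Re = VD/ν = 2.043·0.414/1.51×10^-6 = 5.60×10^5 → turbulent
ε/D = 0.17/414 = 4.11×10^-4
Haaland: f = 0.01689
h_f = f(L/D)V²/(2g) = 0.01689·(2010/0.414)·2.043²/(2·9.81) = 17.44 m
Δp = ρg·h_f = 999.7·9.81·17.44 = 171.0 kPa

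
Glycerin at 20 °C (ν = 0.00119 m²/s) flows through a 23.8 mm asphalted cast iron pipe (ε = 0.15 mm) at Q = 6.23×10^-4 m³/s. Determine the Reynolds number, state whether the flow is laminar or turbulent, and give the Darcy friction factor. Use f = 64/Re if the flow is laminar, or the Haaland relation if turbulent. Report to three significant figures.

Re ≈ 28.0; laminar; f = 64/Re ≈ 2.29

V = 4Q/(πD²) = 1.400 m/s
Re = VD/ν = 1.400·0.0238/0.00119 = 28.0
Re < 2300 → laminar → f = 64/Re = 2.285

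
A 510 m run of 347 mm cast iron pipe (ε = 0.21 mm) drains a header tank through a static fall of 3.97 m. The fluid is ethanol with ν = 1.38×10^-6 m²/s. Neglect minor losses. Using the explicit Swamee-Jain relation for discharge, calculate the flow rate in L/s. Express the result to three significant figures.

Q ≈ 160 L/s

Swamee-Jain (Type II): Q = -0.965·√(gD⁵h_f/L)·ln[ε/(3.7D) + √(3.17ν²L/(gD³h_f))]
√(gD⁵h_f/L) = √(9.81·0.347⁵·3.97/510) = 0.01960
ε/(3.7D) = 1.64×10^-4; √(3.17ν²L/(gD³h_f)) = 4.35×10^-5
Q = -0.965·0.01960·ln(2.071×10^-4) = 0.1604 m³/s
Check: V = 1.70 m/s, Re = 4.27×10^5, f = 0.01854, h_f = 4.00 m ≈ 3.97 m ✓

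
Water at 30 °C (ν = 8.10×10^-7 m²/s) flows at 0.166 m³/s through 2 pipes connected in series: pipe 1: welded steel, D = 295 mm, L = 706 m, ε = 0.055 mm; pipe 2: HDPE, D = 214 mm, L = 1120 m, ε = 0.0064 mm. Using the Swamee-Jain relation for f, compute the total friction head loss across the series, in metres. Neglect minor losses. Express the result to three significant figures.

Pipe 1: V = 2.429 m/s, Re = 8.85×10^5, ε/D = 1.86×10^-4, f = 0.01473, h_1 = f(L/D)V²/2g = 10.60 m
Pipe 2: V = 4.615 m/s, Re = 1.22×10^6, ε/D = 2.99×10^-5, f = 0.01199, h_2 = f(L/D)V²/2g = 68.15 m
Series → Q common, losses add: H = Σh = 78.75 m

H ≈ 78.7 m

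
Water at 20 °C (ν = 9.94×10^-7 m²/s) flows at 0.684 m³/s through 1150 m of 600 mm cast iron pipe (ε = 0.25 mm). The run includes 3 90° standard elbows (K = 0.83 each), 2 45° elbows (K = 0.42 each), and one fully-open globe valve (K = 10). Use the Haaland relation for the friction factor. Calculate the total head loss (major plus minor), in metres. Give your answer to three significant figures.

V = 4Q/(πD²) = 2.419 m/s; V²/2g = 0.2983 m
Re = 1.46×10^6, ε/D = 4.17×10^-4 → f = 0.01642 (Haaland)
Major: h_f = f(L/D)·V²/2g = 0.01642·1917·0.2983 = 9.386 m
Minor: ΣK = 13.3; h_m = ΣK·V²/2g = 3.976 m
Total H_L = 9.386 + 3.976 = 13.36 m

H_L ≈ 13.4 m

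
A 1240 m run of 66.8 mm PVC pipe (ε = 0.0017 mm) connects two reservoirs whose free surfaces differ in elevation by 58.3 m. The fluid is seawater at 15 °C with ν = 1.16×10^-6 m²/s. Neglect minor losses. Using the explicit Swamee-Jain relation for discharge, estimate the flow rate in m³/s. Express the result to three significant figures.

Q ≈ 0.00650 m³/s

Swamee-Jain (Type II): Q = -0.965·√(gD⁵h_f/L)·ln[ε/(3.7D) + √(3.17ν²L/(gD³h_f))]
√(gD⁵h_f/L) = √(9.81·0.0668⁵·58.3/1240) = 7.832×10^-4
ε/(3.7D) = 6.88×10^-6; √(3.17ν²L/(gD³h_f)) = 1.76×10^-4
Q = -0.965·7.832×10^-4·ln(1.830×10^-4) = 0.006505 m³/s
Check: V = 1.86 m/s, Re = 1.07×10^5, f = 0.01778, h_f = 57.9 m ≈ 58.3 m ✓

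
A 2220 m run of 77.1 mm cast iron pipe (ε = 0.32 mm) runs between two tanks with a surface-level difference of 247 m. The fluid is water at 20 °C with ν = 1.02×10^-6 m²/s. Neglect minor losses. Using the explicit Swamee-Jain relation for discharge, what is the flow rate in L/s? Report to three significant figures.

Swamee-Jain (Type II): Q = -0.965·√(gD⁵h_f/L)·ln[ε/(3.7D) + √(3.17ν²L/(gD³h_f))]
√(gD⁵h_f/L) = √(9.81·0.0771⁵·247/2220) = 0.001724
ε/(3.7D) = 0.00112; √(3.17ν²L/(gD³h_f)) = 8.12×10^-5
Q = -0.965·0.001724·ln(0.001203) = 0.01119 m³/s
Check: V = 2.40 m/s, Re = 1.81×10^5, f = 0.02951, h_f = 249 m ≈ 247 m ✓

Q ≈ 11.2 L/s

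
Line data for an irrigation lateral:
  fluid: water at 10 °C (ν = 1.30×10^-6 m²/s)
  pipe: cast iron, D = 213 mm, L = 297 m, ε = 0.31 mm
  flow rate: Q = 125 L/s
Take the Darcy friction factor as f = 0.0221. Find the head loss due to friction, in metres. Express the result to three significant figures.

h_f ≈ 19.3 m

V = 4Q/(πD²) = 4·0.125/(π·0.213²) = 3.508 m/s
h_f = f(L/D)V²/(2g) = 0.02210·(297/0.213)·3.508²/(2·9.81) = 19.33 m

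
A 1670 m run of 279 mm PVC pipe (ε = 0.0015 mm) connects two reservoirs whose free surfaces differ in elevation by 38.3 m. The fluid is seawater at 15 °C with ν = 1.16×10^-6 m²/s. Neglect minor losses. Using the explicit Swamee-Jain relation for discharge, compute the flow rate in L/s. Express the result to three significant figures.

Q ≈ 195 L/s

Swamee-Jain (Type II): Q = -0.965·√(gD⁵h_f/L)·ln[ε/(3.7D) + √(3.17ν²L/(gD³h_f))]
√(gD⁵h_f/L) = √(9.81·0.279⁵·38.3/1670) = 0.01950
ε/(3.7D) = 1.45×10^-6; √(3.17ν²L/(gD³h_f)) = 2.95×10^-5
Q = -0.965·0.01950·ln(3.100×10^-5) = 0.1954 m³/s
Check: V = 3.20 m/s, Re = 7.69×10^5, f = 0.01225, h_f = 38.2 m ≈ 38.3 m ✓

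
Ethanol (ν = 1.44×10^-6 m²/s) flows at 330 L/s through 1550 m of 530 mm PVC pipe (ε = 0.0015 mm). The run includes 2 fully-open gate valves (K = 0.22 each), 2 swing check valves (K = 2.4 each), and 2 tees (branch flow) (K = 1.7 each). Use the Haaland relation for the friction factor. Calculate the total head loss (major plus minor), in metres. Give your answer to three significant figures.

V = 4Q/(πD²) = 1.496 m/s; V²/2g = 0.1140 m
Re = 5.51×10^5, ε/D = 2.83×10^-6 → f = 0.01287 (Haaland)
Major: h_f = f(L/D)·V²/2g = 0.01287·2925·0.1140 = 4.294 m
Minor: ΣK = 8.64; h_m = ΣK·V²/2g = 0.9853 m
Total H_L = 4.294 + 0.9853 = 5.279 m

H_L ≈ 5.28 m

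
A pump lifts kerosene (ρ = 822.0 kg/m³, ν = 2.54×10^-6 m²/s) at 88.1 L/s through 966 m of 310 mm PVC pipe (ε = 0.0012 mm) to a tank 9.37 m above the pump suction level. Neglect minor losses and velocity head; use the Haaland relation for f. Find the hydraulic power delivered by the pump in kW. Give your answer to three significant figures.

V = 4Q/(πD²) = 1.167 m/s; Re = 1.42×10^5; ε/D = 3.87×10^-6; f = 0.01659
h_f = f(L/D)V²/2g = 3.591 m
Total head H = z + h_f = 9.37 + 3.591 = 12.96 m
P_hyd = ρgQH = 822.0·9.81·0.0881·12.96 = 9.208 kW

P_hyd ≈ 9.21 kW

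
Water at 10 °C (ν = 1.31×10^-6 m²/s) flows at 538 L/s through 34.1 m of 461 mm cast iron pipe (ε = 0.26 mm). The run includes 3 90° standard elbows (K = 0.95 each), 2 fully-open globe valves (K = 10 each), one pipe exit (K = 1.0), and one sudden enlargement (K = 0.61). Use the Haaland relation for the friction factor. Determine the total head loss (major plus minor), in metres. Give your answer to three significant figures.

V = 4Q/(πD²) = 3.223 m/s; V²/2g = 0.5295 m
Re = 1.13×10^6, ε/D = 5.64×10^-4 → f = 0.01755 (Haaland)
Major: h_f = f(L/D)·V²/2g = 0.01755·73.97·0.5295 = 0.6875 m
Minor: ΣK = 24.5; h_m = ΣK·V²/2g = 12.95 m
Total H_L = 0.6875 + 12.95 = 13.64 m

H_L ≈ 13.6 m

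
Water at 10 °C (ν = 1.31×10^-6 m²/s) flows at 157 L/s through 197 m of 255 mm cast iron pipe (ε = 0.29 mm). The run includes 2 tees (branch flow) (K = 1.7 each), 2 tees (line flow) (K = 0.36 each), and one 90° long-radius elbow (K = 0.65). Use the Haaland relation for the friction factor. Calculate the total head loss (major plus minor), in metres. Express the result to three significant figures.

V = 4Q/(πD²) = 3.074 m/s; V²/2g = 0.4817 m
Re = 5.98×10^5, ε/D = 0.00114 → f = 0.02071 (Haaland)
Major: h_f = f(L/D)·V²/2g = 0.02071·772.5·0.4817 = 7.705 m
Minor: ΣK = 4.77; h_m = ΣK·V²/2g = 2.298 m
Total H_L = 7.705 + 2.298 = 10.00 m

H_L ≈ 10.0 m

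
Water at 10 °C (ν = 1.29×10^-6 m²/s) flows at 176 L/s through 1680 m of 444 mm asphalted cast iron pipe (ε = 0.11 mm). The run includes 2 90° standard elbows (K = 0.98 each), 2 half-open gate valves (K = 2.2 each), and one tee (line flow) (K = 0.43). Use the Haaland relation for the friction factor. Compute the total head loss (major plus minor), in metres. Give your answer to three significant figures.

V = 4Q/(πD²) = 1.137 m/s; V²/2g = 0.06586 m
Re = 3.91×10^5, ε/D = 2.48×10^-4 → f = 0.01603 (Haaland)
Major: h_f = f(L/D)·V²/2g = 0.01603·3784·0.06586 = 3.994 m
Minor: ΣK = 6.79; h_m = ΣK·V²/2g = 0.4472 m
Total H_L = 3.994 + 0.4472 = 4.441 m

H_L ≈ 4.44 m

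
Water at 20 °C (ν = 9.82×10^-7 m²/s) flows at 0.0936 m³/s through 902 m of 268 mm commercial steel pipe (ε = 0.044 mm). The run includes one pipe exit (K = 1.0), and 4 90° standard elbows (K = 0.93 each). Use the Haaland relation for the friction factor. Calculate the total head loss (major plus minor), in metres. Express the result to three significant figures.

H_L ≈ 7.79 m

V = 4Q/(πD²) = 1.659 m/s; V²/2g = 0.1403 m
Re = 4.53×10^5, ε/D = 1.64×10^-4 → f = 0.01508 (Haaland)
Major: h_f = f(L/D)·V²/2g = 0.01508·3366·0.1403 = 7.124 m
Minor: ΣK = 4.72; h_m = ΣK·V²/2g = 0.6623 m
Total H_L = 7.124 + 0.6623 = 7.787 m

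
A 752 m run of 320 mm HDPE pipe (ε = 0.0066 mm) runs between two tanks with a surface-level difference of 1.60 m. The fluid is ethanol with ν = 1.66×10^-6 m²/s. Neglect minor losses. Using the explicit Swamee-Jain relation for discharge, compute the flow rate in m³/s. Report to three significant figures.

Swamee-Jain (Type II): Q = -0.965·√(gD⁵h_f/L)·ln[ε/(3.7D) + √(3.17ν²L/(gD³h_f))]
√(gD⁵h_f/L) = √(9.81·0.320⁵·1.60/752) = 0.008369
ε/(3.7D) = 5.57×10^-6; √(3.17ν²L/(gD³h_f)) = 1.13×10^-4
Q = -0.965·0.008369·ln(1.186×10^-4) = 0.07300 m³/s
Check: V = 0.908 m/s, Re = 1.75×10^5, f = 0.01612, h_f = 1.59 m ≈ 1.60 m ✓

Q ≈ 0.0730 m³/s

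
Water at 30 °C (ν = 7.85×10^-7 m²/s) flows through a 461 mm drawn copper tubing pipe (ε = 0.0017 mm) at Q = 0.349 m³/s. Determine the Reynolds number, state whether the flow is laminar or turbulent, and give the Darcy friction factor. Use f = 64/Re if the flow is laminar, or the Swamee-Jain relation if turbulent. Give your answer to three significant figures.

Re ≈ 1.23×10^6; turbulent; f ≈ 0.0113

V = 4Q/(πD²) = 2.091 m/s
Re = VD/ν = 2.091·0.461/7.85×10^-7 = 1.23×10^6
Re > 4000 → turbulent; ε/D = 3.69×10^-6
Swamee-Jain: f = 0.01132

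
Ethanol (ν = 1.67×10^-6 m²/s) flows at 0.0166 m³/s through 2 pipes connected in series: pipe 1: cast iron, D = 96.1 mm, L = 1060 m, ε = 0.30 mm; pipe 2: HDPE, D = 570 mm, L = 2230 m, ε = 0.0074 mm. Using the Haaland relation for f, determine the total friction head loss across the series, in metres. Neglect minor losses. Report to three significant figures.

Pipe 1: V = 2.289 m/s, Re = 1.32×10^5, ε/D = 0.00312, f = 0.02739, h_1 = f(L/D)V²/2g = 80.65 m
Pipe 2: V = 0.06505 m/s, Re = 2.22×10^4, ε/D = 1.30×10^-5, f = 0.02510, h_2 = f(L/D)V²/2g = 0.02118 m
Series → Q common, losses add: H = Σh = 80.67 m

H ≈ 80.7 m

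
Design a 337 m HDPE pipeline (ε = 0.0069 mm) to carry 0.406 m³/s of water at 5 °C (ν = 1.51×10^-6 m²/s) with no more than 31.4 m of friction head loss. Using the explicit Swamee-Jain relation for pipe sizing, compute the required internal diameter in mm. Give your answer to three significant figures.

Swamee-Jain (Type III): D = 0.66·[ε^1.25·(LQ²/(gh_f))^4.75 + ν·Q^9.4·(L/(gh_f))^5.2]^0.04
LQ²/(gh_f) = 0.1803; L/(gh_f) = 1.094
Term 1 = ε^1.25·(…)^4.75 = 1.04×10^-10; Term 2 = ν·Q^9.4·(…)^5.2 = 5.04×10^-10
D = 0.66·(1.04×10^-10 + 5.04×10^-10)^0.04 = 0.2824 m = 282 mm
Check: V = 6.48 m/s, Re = 1.21×10^6, f = 0.01188, h_f = 30.3 m ≈ 31.4 m ✓

D ≈ 282 mm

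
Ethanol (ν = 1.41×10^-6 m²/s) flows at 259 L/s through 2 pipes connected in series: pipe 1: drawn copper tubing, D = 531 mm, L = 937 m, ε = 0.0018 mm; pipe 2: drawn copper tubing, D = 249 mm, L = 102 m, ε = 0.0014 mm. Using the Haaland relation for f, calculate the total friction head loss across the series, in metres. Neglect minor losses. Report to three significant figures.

Pipe 1: V = 1.170 m/s, Re = 4.40×10^5, ε/D = 3.39×10^-6, f = 0.01340, h_1 = f(L/D)V²/2g = 1.648 m
Pipe 2: V = 5.319 m/s, Re = 9.39×10^5, ε/D = 5.62×10^-6, f = 0.01180, h_2 = f(L/D)V²/2g = 6.971 m
Series → Q common, losses add: H = Σh = 8.619 m

H ≈ 8.62 m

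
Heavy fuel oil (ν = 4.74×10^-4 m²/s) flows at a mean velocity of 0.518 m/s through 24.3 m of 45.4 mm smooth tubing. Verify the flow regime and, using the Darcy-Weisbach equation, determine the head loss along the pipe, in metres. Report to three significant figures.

h_f ≈ 9.44 m

Re = VD/ν = 0.518·0.04540/4.74×10^-4 = 49.6 → laminar (Re < 2300)
f = 64/Re = 1.290
h_f = f(L/D)V²/(2g) = 1.290·(24.3/0.04540)·0.518²/(2·9.81) = 9.442 m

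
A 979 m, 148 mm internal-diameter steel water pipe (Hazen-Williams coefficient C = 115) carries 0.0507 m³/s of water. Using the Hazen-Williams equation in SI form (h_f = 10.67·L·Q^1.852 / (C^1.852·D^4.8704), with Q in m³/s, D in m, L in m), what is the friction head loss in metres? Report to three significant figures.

h_f ≈ 70.0 m

h_f = 10.67·979·0.0507^1.852 / (115^1.852·0.148^4.8704) = 70.04 m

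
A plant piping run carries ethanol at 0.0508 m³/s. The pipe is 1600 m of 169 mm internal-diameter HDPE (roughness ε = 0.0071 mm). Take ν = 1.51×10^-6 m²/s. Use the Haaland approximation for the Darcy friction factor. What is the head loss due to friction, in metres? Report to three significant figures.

V = 4Q/(πD²) = 4·0.0508/(π·0.169²) = 2.265 m/s
Re = VD/ν = 2.265·0.169/1.51×10^-6 = 2.53×10^5 → turbulent
ε/D = 0.0071/169 = 4.20×10^-5
Haaland: f = 0.01513
h_f = f(L/D)V²/(2g) = 0.01513·(1600/0.169)·2.265²/(2·9.81) = 37.45 m

h_f ≈ 37.5 m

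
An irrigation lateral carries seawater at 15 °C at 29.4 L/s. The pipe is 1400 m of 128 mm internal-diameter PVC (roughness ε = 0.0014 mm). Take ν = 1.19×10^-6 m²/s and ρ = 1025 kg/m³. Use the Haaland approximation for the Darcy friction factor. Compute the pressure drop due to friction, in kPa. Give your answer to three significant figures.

Δp ≈ 438 kPa

V = 4Q/(πD²) = 4·0.0294/(π·0.128²) = 2.285 m/s
Re = VD/ν = 2.285·0.128/1.19×10^-6 = 2.46×10^5 → turbulent
ε/D = 0.0014/128 = 1.09×10^-5
Haaland: f = 0.01497
h_f = f(L/D)V²/(2g) = 0.01497·(1400/0.128)·2.285²/(2·9.81) = 43.56 m
Δp = ρg·h_f = 1025·9.81·43.56 = 438.1 kPa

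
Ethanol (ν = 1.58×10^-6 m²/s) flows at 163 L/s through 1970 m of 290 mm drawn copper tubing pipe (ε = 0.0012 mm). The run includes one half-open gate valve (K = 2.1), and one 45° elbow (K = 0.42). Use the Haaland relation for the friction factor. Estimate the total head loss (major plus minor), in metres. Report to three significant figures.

H_L ≈ 28.9 m

V = 4Q/(πD²) = 2.468 m/s; V²/2g = 0.3104 m
Re = 4.53×10^5, ε/D = 4.14×10^-6 → f = 0.01334 (Haaland)
Major: h_f = f(L/D)·V²/2g = 0.01334·6793·0.3104 = 28.13 m
Minor: ΣK = 2.52; h_m = ΣK·V²/2g = 0.7822 m
Total H_L = 28.13 + 0.7822 = 28.91 m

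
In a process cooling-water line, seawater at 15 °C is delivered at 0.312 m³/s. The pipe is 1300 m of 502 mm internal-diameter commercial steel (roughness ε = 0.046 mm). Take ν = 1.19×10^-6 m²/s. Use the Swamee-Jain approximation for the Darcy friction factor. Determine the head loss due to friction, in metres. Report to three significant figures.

h_f ≈ 4.56 m

V = 4Q/(πD²) = 4·0.312/(π·0.502²) = 1.576 m/s
Re = VD/ν = 1.576·0.502/1.19×10^-6 = 6.65×10^5 → turbulent
ε/D = 0.046/502 = 9.16×10^-5
Swamee-Jain: f = 0.01392
h_f = f(L/D)V²/(2g) = 0.01392·(1300/0.502)·1.576²/(2·9.81) = 4.564 m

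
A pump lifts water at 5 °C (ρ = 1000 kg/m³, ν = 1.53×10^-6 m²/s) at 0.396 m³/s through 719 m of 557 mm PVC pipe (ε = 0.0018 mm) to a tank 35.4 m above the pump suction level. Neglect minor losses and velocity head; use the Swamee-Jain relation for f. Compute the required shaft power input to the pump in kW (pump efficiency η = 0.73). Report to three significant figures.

P_shaft ≈ 200 kW

V = 4Q/(πD²) = 1.625 m/s; Re = 5.92×10^5; ε/D = 3.23×10^-6; f = 0.01276
h_f = f(L/D)V²/2g = 2.218 m
Total head H = z + h_f = 35.4 + 2.218 = 37.62 m
P_hyd = ρgQH = 1000·9.81·0.396·37.62 = 146.1 kW
P_shaft = P_hyd/η = 146.1/0.73 = 200.2 kW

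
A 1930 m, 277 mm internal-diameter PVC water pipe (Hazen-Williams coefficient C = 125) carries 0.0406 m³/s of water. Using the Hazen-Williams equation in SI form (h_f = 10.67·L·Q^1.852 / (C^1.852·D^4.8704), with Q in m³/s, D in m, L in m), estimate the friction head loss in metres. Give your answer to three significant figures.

h_f ≈ 3.70 m

h_f = 10.67·1930·0.0406^1.852 / (125^1.852·0.277^4.8704) = 3.703 m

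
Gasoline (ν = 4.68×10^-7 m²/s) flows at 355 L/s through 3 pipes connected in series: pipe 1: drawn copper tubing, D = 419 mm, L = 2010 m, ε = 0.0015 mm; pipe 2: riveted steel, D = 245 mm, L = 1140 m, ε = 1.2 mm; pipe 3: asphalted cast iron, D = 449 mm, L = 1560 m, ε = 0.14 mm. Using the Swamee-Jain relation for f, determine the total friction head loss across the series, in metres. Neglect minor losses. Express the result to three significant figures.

H ≈ 437 m

Pipe 1: V = 2.575 m/s, Re = 2.31×10^6, ε/D = 3.58×10^-6, f = 0.01029, h_1 = f(L/D)V²/2g = 16.67 m
Pipe 2: V = 7.530 m/s, Re = 3.94×10^6, ε/D = 0.00490, f = 0.03022, h_2 = f(L/D)V²/2g = 406.5 m
Pipe 3: V = 2.242 m/s, Re = 2.15×10^6, ε/D = 3.12×10^-4, f = 0.01548, h_3 = f(L/D)V²/2g = 13.78 m
Series → Q common, losses add: H = Σh = 436.9 m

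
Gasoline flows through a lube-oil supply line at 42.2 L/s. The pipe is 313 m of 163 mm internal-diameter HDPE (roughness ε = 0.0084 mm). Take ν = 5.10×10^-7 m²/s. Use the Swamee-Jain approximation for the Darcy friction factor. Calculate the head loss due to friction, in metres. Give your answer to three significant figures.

h_f ≈ 5.36 m

V = 4Q/(πD²) = 4·0.0422/(π·0.163²) = 2.022 m/s
Re = VD/ν = 2.022·0.163/5.10×10^-7 = 6.46×10^5 → turbulent
ε/D = 0.0084/163 = 5.15×10^-5
Swamee-Jain: f = 0.01339
h_f = f(L/D)V²/(2g) = 0.01339·(313/0.163)·2.022²/(2·9.81) = 5.360 m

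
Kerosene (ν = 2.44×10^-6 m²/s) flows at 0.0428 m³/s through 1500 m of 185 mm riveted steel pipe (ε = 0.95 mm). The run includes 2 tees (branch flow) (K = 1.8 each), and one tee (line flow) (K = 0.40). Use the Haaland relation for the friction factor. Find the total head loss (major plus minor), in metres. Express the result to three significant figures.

V = 4Q/(πD²) = 1.592 m/s; V²/2g = 0.1292 m
Re = 1.21×10^5, ε/D = 0.00514 → f = 0.03137 (Haaland)
Major: h_f = f(L/D)·V²/2g = 0.03137·8108·0.1292 = 32.87 m
Minor: ΣK = 4.00; h_m = ΣK·V²/2g = 0.5169 m
Total H_L = 32.87 + 0.5169 = 33.39 m

H_L ≈ 33.4 m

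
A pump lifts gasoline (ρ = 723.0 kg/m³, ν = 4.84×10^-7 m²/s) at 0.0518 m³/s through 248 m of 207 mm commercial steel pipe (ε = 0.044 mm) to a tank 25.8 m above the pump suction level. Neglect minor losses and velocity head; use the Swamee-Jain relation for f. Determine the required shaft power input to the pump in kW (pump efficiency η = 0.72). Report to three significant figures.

P_shaft ≈ 14.3 kW

V = 4Q/(πD²) = 1.539 m/s; Re = 6.58×10^5; ε/D = 2.13×10^-4; f = 0.01530
h_f = f(L/D)V²/2g = 2.214 m
Total head H = z + h_f = 25.8 + 2.214 = 28.01 m
P_hyd = ρgQH = 723.0·9.81·0.0518·28.01 = 10.29 kW
P_shaft = P_hyd/η = 10.29/0.72 = 14.29 kW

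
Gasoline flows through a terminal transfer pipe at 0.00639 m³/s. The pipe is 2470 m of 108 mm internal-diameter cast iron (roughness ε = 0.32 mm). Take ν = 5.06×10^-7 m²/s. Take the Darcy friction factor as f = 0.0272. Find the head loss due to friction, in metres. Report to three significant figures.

V = 4Q/(πD²) = 4·0.00639/(π·0.108²) = 0.6975 m/s
h_f = f(L/D)V²/(2g) = 0.02720·(2470/0.108)·0.6975²/(2·9.81) = 15.43 m

h_f ≈ 15.4 m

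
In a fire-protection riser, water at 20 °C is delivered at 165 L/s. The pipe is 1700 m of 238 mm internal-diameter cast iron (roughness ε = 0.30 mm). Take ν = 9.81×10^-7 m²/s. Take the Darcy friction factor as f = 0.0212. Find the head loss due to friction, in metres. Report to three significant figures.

V = 4Q/(πD²) = 4·0.165/(π·0.238²) = 3.709 m/s
h_f = f(L/D)V²/(2g) = 0.02120·(1700/0.238)·3.709²/(2·9.81) = 106.2 m

h_f ≈ 106 m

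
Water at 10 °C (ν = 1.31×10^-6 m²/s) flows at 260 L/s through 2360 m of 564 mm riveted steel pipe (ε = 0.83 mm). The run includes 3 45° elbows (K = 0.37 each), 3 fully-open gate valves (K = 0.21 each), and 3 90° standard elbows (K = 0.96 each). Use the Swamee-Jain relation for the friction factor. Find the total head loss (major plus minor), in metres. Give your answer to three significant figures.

H_L ≈ 5.39 m

V = 4Q/(πD²) = 1.041 m/s; V²/2g = 0.05520 m
Re = 4.48×10^5, ε/D = 0.00147 → f = 0.02225 (Swamee-Jain)
Major: h_f = f(L/D)·V²/2g = 0.02225·4184·0.05520 = 5.140 m
Minor: ΣK = 4.62; h_m = ΣK·V²/2g = 0.2550 m
Total H_L = 5.140 + 0.2550 = 5.395 m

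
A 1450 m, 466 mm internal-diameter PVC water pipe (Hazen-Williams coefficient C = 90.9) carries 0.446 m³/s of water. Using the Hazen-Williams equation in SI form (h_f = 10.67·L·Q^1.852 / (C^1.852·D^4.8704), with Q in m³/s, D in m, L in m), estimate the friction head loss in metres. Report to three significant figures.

h_f ≈ 33.7 m

h_f = 10.67·1450·0.446^1.852 / (90.9^1.852·0.466^4.8704) = 33.72 m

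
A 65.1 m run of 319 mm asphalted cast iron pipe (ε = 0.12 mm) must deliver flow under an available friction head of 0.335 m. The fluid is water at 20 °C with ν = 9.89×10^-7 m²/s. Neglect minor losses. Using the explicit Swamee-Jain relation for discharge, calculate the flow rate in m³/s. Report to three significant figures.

Q ≈ 0.110 m³/s

Swamee-Jain (Type II): Q = -0.965·√(gD⁵h_f/L)·ln[ε/(3.7D) + √(3.17ν²L/(gD³h_f))]
√(gD⁵h_f/L) = √(9.81·0.319⁵·0.335/65.1) = 0.01291
ε/(3.7D) = 1.02×10^-4; √(3.17ν²L/(gD³h_f)) = 4.35×10^-5
Q = -0.965·0.01291·ln(1.452×10^-4) = 0.1101 m³/s
Check: V = 1.38 m/s, Re = 4.44×10^5, f = 0.01707, h_f = 0.337 m ≈ 0.335 m ✓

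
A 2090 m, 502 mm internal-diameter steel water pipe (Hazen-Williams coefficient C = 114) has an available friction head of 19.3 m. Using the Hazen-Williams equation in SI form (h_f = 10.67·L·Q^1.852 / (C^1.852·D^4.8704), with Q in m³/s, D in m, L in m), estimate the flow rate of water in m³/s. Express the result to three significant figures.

Rearranging: Q = [h_f·C^1.852·D^4.8704 / (10.67·L)]^(1/1.852)
Q = [19.3·114^1.852·0.502^4.8704 / (10.67·2090)]^0.540 = 0.4131 m³/s

Q ≈ 0.413 m³/s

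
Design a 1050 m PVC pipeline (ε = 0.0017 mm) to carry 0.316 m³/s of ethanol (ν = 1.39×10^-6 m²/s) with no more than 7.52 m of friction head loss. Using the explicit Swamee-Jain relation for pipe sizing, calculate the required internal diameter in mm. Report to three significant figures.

Swamee-Jain (Type III): D = 0.66·[ε^1.25·(LQ²/(gh_f))^4.75 + ν·Q^9.4·(L/(gh_f))^5.2]^0.04
LQ²/(gh_f) = 1.421; L/(gh_f) = 14.23
Term 1 = ε^1.25·(…)^4.75 = 3.26×10^-7; Term 2 = ν·Q^9.4·(…)^5.2 = 2.74×10^-5
D = 0.66·(3.26×10^-7 + 2.74×10^-5)^0.04 = 0.4338 m = 434 mm
Check: V = 2.14 m/s, Re = 6.67×10^5, f = 0.01252, h_f = 7.06 m ≈ 7.52 m ✓

D ≈ 434 mm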